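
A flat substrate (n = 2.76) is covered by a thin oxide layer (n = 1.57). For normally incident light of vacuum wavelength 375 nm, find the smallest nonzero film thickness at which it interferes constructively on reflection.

119 nm

Top surface (1.0 → 1.57): reflection off a higher-index medium gives a half-wave phase shift.
Bottom surface (1.57 → 2.76): reflection off a higher-index medium gives a half-wave phase shift.
The two reflections carry the same phase change, so no net offset.
With no net inversion, constructive interference in reflection requires 2 n t = m λ.
Minimum nonzero at m = 1: t = λ / (2 n) = 375 / (2 × 1.57) = 119 nm.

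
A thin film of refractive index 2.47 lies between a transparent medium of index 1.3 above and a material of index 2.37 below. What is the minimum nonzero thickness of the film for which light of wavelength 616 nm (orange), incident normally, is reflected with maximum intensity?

62.3 nm

Ray reflecting at the top interface goes from n = 1.3 toward n = 2.47: a half-wave phase shift.
Bottom surface (2.47 → 2.37): reflection off a lower-index medium gives no phase shift.
Exactly one π shift → a net half-wave offset.
So the condition for constructive reflection is 2 n t = (m + ½) λ.
Minimum at m = 0: t = λ / (4 n) = 616 / (4 × 2.47) = 62.3 nm.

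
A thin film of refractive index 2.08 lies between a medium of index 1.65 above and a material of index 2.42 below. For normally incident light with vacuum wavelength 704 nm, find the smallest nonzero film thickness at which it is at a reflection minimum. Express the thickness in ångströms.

846 Å

Top surface (1.65 → 2.08): reflection off a higher-index medium gives a half-wave phase shift.
At the lower boundary (n = 2.08 to n = 2.42) the reflected ray undergoes a half-wave phase shift.
Zero or two π shifts → no net half-wave offset.
With no net inversion, destructive interference in reflection requires 2 n t = (m + ½) λ.
Minimum at m = 0: t = λ / (4 n) = 704 / (4 × 2.08) = 84.6 nm.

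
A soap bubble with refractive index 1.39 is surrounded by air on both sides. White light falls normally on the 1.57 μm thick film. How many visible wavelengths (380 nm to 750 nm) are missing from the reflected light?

6

At the upper boundary (n = 1.0 to n = 1.39) the reflected ray undergoes a half-wave phase shift.
Ray reflecting at the bottom interface goes from n = 1.39 toward n = 1.0: no phase shift.
Exactly one π shift → a net half-wave offset.
So the condition for destructive reflection is 2 n t = m λ.
λ = 2 n t / m = 4365 / m nm.
m=5: 873 nm (IR); m=6: 727 nm (visible); m=7: 624 nm (visible); m=8: 546 nm (visible); m=9: 485 nm (visible); m=10: 436 nm (visible); m=11: 397 nm (visible); m=12: 364 nm (UV).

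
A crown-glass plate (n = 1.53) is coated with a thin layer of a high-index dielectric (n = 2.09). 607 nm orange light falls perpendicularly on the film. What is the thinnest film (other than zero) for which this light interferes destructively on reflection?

Ray reflecting at the top interface goes from n = 1.0 toward n = 2.09: a half-wave phase shift.
Ray reflecting at the bottom interface goes from n = 2.09 toward n = 1.53: no phase shift.
The two reflections differ by half a wavelength.
For minimum reflection here: 2 n t = m λ.
Minimum nonzero at m = 1: t = λ / (2 n) = 607 / (2 × 2.09) = 145 nm.

145 nm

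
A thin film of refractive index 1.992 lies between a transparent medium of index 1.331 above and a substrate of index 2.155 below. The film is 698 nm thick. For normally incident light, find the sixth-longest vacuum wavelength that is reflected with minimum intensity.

506 nm

Top surface (1.331 → 1.992): reflection off a higher-index medium gives a half-wave phase shift.
Ray reflecting at the bottom interface goes from n = 1.992 toward n = 2.155: a half-wave phase shift.
Net: no relative phase inversion (both shifts match).
So the condition for destructive reflection is 2 n t = (m + ½) λ.
λ = 2 n t / (m + ½). The sixth-longest wavelength is m = 5: λ = 2 × 1.992 × 698 / 5.50 = 506 nm.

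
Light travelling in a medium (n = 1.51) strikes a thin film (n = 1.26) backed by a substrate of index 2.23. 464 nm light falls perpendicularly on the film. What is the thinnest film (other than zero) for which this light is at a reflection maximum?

Ray reflecting at the top interface goes from n = 1.51 toward n = 1.26: no phase shift.
At the lower boundary (n = 1.26 to n = 2.23) the reflected ray undergoes a half-wave phase shift.
Net: one phase inversion between the two reflected rays.
With one net inversion, constructive interference in reflection requires 2 n t = (m + ½) λ.
Minimum at m = 0: t = λ / (4 n) = 464 / (4 × 1.26) = 92.1 nm.

92.1 nm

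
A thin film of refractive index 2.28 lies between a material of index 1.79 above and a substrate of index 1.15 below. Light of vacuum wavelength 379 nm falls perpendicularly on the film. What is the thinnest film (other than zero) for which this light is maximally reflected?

41.6 nm

At the upper boundary (n = 1.79 to n = 2.28) the reflected ray undergoes a half-wave phase shift.
Ray reflecting at the bottom interface goes from n = 2.28 toward n = 1.15: no phase shift.
The two reflections differ by half a wavelength.
So the condition for constructive reflection is 2 n t = (m + ½) λ.
Minimum at m = 0: t = λ / (4 n) = 379 / (4 × 2.28) = 41.6 nm.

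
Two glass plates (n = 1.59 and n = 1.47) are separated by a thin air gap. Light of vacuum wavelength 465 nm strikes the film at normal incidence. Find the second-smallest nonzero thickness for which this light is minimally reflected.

Ray reflecting at the top interface goes from n = 1.59 toward n = 1.0: no phase shift.
At the lower boundary (n = 1.0 to n = 1.47) the reflected ray undergoes a half-wave phase shift.
The two reflections differ by half a wavelength.
For weak reflection here: 2 n t = m λ.
The second-smallest nonzero thickness corresponds to m = 2: t = m λ / (2 n) = 2.00 × 465 / (2 × 1.0) = 465 nm.

465 nm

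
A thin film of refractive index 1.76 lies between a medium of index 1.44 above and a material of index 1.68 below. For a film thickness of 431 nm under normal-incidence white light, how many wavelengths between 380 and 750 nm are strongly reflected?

2

Top surface (1.44 → 1.76): reflection off a higher-index medium gives a half-wave phase shift.
Ray reflecting at the bottom interface goes from n = 1.76 toward n = 1.68: no phase shift.
Exactly one π shift → a net half-wave offset.
So the condition for constructive reflection is 2 n t = (m + ½) λ.
λ = 2 n t / (m + ½) = 1517 / (m + ½) nm.
m=1: 1011 nm (IR); m=2: 607 nm (visible); m=3: 433 nm (visible); m=4: 337 nm (UV).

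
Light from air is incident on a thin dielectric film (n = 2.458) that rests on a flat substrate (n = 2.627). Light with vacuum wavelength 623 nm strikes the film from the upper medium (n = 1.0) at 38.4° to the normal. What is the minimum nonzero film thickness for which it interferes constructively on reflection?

Top surface (1.0 → 2.458): reflection off a higher-index medium gives a half-wave phase shift.
Bottom surface (2.458 → 2.627): reflection off a higher-index medium gives a half-wave phase shift.
Net: no relative phase inversion (both shifts match).
So the condition for constructive reflection is 2 n t cos θ_r = m λ.
Snell's law: 1.0 sin 38.4° = 2.458 sin θ_r → sin θ_r = 0.253, cos θ_r = 0.968.
Minimum nonzero at m = 1: t = λ / (2 n cos θ_r) = 623 / (2 × 2.458 × 0.968) = 131 nm.

131 nm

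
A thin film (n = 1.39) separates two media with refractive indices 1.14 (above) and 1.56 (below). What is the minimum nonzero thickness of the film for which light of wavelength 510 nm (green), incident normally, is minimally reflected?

91.7 nm

Ray reflecting at the top interface goes from n = 1.14 toward n = 1.39: a half-wave phase shift.
Ray reflecting at the bottom interface goes from n = 1.39 toward n = 1.56: a half-wave phase shift.
Net: no relative phase inversion (both shifts match).
So the condition for destructive reflection is 2 n t = (m + ½) λ.
Minimum at m = 0: t = λ / (4 n) = 510 / (4 × 1.39) = 91.7 nm.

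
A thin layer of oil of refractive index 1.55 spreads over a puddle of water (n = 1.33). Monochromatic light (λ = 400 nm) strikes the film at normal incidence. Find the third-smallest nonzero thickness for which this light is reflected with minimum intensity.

Ray reflecting at the top interface goes from n = 1.0 toward n = 1.55: a half-wave phase shift.
At the lower boundary (n = 1.55 to n = 1.33) the reflected ray undergoes no phase shift.
Exactly one π shift → a net half-wave offset.
For weak reflection here: 2 n t = m λ.
The third-smallest nonzero thickness corresponds to m = 3: t = m λ / (2 n) = 3.00 × 400 / (2 × 1.55) = 387 nm.

387 nm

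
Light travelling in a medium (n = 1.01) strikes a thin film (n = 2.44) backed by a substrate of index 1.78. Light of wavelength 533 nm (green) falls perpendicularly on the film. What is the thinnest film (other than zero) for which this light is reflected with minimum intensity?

109 nm

Ray reflecting at the top interface goes from n = 1.01 toward n = 2.44: a half-wave phase shift.
Bottom surface (2.44 → 1.78): reflection off a lower-index medium gives no phase shift.
The two reflections differ by half a wavelength.
So the condition for destructive reflection is 2 n t = m λ.
Minimum nonzero at m = 1: t = λ / (2 n) = 533 / (2 × 2.44) = 109 nm.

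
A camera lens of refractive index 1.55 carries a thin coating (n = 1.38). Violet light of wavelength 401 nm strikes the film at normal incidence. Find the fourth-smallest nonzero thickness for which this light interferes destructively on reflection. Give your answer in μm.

0.509 μm

At the upper boundary (n = 1.0 to n = 1.38) the reflected ray undergoes a half-wave phase shift.
Bottom surface (1.38 → 1.55): reflection off a higher-index medium gives a half-wave phase shift.
The two reflections carry the same phase change, so no net offset.
With no net inversion, destructive interference in reflection requires 2 n t = (m + ½) λ.
The fourth-smallest nonzero thickness corresponds to m = 3: t = (m + ½) λ / (2 n) = 3.50 × 401 / (2 × 1.38) = 509 nm.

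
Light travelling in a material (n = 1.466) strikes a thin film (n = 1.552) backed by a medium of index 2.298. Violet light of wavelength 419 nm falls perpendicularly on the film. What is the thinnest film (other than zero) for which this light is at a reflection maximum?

Ray reflecting at the top interface goes from n = 1.466 toward n = 1.552: a half-wave phase shift.
Bottom surface (1.552 → 2.298): reflection off a higher-index medium gives a half-wave phase shift.
Net: no relative phase inversion (both shifts match).
With no net inversion, constructive interference in reflection requires 2 n t = m λ.
Minimum nonzero at m = 1: t = λ / (2 n) = 419 / (2 × 1.552) = 135 nm.

135 nm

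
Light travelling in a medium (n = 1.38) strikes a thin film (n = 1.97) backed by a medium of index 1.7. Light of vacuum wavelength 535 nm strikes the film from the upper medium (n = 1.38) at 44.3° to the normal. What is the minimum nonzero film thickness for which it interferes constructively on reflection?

At the upper boundary (n = 1.38 to n = 1.97) the reflected ray undergoes a half-wave phase shift.
Ray reflecting at the bottom interface goes from n = 1.97 toward n = 1.7: no phase shift.
Net: one phase inversion between the two reflected rays.
So the condition for constructive reflection is 2 n t cos θ_r = (m + ½) λ.
Snell's law: 1.38 sin 44.3° = 1.97 sin θ_r → sin θ_r = 0.489, cos θ_r = 0.872.
Minimum at m = 0: t = λ / (4 n cos θ_r) = 535 / (4 × 1.97 × 0.872) = 77.8 nm.

77.8 nm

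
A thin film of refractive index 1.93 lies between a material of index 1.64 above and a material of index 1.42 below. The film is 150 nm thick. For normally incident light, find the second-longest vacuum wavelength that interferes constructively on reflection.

Top surface (1.64 → 1.93): reflection off a higher-index medium gives a half-wave phase shift.
At the lower boundary (n = 1.93 to n = 1.42) the reflected ray undergoes no phase shift.
The two reflections differ by half a wavelength.
So the condition for constructive reflection is 2 n t = (m + ½) λ.
λ = 2 n t / (m + ½). The second-longest wavelength is m = 1: λ = 2 × 1.93 × 150 / 1.50 = 386 nm.

386 nm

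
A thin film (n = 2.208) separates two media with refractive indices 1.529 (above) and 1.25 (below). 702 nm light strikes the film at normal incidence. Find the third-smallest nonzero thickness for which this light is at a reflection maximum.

At the upper boundary (n = 1.529 to n = 2.208) the reflected ray undergoes a half-wave phase shift.
At the lower boundary (n = 2.208 to n = 1.25) the reflected ray undergoes no phase shift.
Net: one phase inversion between the two reflected rays.
So the condition for constructive reflection is 2 n t = (m + ½) λ.
The third-smallest nonzero thickness corresponds to m = 2: t = (m + ½) λ / (2 n) = 2.50 × 702 / (2 × 2.208) = 397 nm.

397 nm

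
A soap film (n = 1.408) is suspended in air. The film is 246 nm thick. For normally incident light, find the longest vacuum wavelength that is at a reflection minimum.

693 nm

Top surface (1.0 → 1.408): reflection off a higher-index medium gives a half-wave phase shift.
Bottom surface (1.408 → 1.0): reflection off a lower-index medium gives no phase shift.
The two reflections differ by half a wavelength.
For weak reflection here: 2 n t = m λ.
λ = 2 n t / m. The longest wavelength is m = 1: λ = 2 × 1.408 × 246 / 1.00 = 693 nm.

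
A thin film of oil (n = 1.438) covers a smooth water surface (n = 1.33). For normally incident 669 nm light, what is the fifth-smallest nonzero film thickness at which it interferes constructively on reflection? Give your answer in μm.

Top surface (1.0 → 1.438): reflection off a higher-index medium gives a half-wave phase shift.
Bottom surface (1.438 → 1.33): reflection off a lower-index medium gives no phase shift.
Exactly one π shift → a net half-wave offset.
With one net inversion, constructive interference in reflection requires 2 n t = (m + ½) λ.
The fifth-smallest nonzero thickness corresponds to m = 4: t = (m + ½) λ / (2 n) = 4.50 × 669 / (2 × 1.438) = 1047 nm.

1.05 μm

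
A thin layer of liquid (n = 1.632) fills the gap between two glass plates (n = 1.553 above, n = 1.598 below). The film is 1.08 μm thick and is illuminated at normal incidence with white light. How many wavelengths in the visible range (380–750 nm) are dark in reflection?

Ray reflecting at the top interface goes from n = 1.553 toward n = 1.632: a half-wave phase shift.
Bottom surface (1.632 → 1.598): reflection off a lower-index medium gives no phase shift.
The two reflections differ by half a wavelength.
So the condition for destructive reflection is 2 n t = m λ.
λ = 2 n t / m = 3525 / m nm.
m=4: 881 nm (IR); m=5: 705 nm (visible); m=6: 588 nm (visible); m=7: 504 nm (visible); m=8: 441 nm (visible); m=9: 392 nm (visible); m=10: 353 nm (UV).

5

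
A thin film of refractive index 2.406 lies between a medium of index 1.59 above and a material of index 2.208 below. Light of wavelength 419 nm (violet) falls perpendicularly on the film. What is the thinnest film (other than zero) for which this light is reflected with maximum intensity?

Ray reflecting at the top interface goes from n = 1.59 toward n = 2.406: a half-wave phase shift.
At the lower boundary (n = 2.406 to n = 2.208) the reflected ray undergoes no phase shift.
The two reflections differ by half a wavelength.
So the condition for constructive reflection is 2 n t = (m + ½) λ.
Minimum at m = 0: t = λ / (4 n) = 419 / (4 × 2.406) = 43.5 nm.

43.5 nm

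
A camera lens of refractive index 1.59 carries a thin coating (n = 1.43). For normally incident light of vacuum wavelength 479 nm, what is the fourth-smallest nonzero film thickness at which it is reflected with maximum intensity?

At the upper boundary (n = 1.0 to n = 1.43) the reflected ray undergoes a half-wave phase shift.
At the lower boundary (n = 1.43 to n = 1.59) the reflected ray undergoes a half-wave phase shift.
Net: no relative phase inversion (both shifts match).
For maximum reflection here: 2 n t = m λ.
The fourth-smallest nonzero thickness corresponds to m = 4: t = m λ / (2 n) = 4.00 × 479 / (2 × 1.43) = 670 nm.

670 nm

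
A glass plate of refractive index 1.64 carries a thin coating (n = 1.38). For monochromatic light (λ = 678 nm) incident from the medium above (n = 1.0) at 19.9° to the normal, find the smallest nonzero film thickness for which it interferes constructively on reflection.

Top surface (1.0 → 1.38): reflection off a higher-index medium gives a half-wave phase shift.
Bottom surface (1.38 → 1.64): reflection off a higher-index medium gives a half-wave phase shift.
The two reflections carry the same phase change, so no net offset.
For strong reflection here: 2 n t cos θ_r = m λ.
Snell's law: 1.0 sin 19.9° = 1.38 sin θ_r → sin θ_r = 0.247, cos θ_r = 0.969.
Minimum nonzero at m = 1: t = λ / (2 n cos θ_r) = 678 / (2 × 1.38 × 0.969) = 253 nm.

253 nm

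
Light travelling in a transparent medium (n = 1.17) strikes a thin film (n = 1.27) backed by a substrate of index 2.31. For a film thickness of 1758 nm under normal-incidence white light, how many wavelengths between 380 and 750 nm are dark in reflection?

6

At the upper boundary (n = 1.17 to n = 1.27) the reflected ray undergoes a half-wave phase shift.
Bottom surface (1.27 → 2.31): reflection off a higher-index medium gives a half-wave phase shift.
The two reflections carry the same phase change, so no net offset.
With no net inversion, destructive interference in reflection requires 2 n t = (m + ½) λ.
λ = 2 n t / (m + ½) = 4465 / (m + ½) nm.
m=5: 812 nm (IR); m=6: 687 nm (visible); m=7: 595 nm (visible); m=8: 525 nm (visible); m=9: 470 nm (visible); m=10: 425 nm (visible); m=11: 388 nm (visible); m=12: 357 nm (UV).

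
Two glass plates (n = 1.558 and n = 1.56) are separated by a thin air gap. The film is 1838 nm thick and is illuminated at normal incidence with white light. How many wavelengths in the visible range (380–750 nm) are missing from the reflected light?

5

Ray reflecting at the top interface goes from n = 1.558 toward n = 1.0: no phase shift.
At the lower boundary (n = 1.0 to n = 1.56) the reflected ray undergoes a half-wave phase shift.
The two reflections differ by half a wavelength.
So the condition for destructive reflection is 2 n t = m λ.
λ = 2 n t / m = 3676 / m nm.
m=4: 919 nm (IR); m=5: 735 nm (visible); m=6: 613 nm (visible); m=7: 525 nm (visible); m=8: 460 nm (visible); m=9: 408 nm (visible); m=10: 368 nm (UV).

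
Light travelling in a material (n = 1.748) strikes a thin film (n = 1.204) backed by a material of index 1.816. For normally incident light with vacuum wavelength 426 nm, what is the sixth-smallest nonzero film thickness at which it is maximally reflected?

973 nm

At the upper boundary (n = 1.748 to n = 1.204) the reflected ray undergoes no phase shift.
Ray reflecting at the bottom interface goes from n = 1.204 toward n = 1.816: a half-wave phase shift.
Exactly one π shift → a net half-wave offset.
So the condition for constructive reflection is 2 n t = (m + ½) λ.
The sixth-smallest nonzero thickness corresponds to m = 5: t = (m + ½) λ / (2 n) = 5.50 × 426 / (2 × 1.204) = 973 nm.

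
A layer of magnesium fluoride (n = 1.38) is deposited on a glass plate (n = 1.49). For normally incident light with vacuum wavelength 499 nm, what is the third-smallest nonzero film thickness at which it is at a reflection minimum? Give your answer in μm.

0.452 μm

At the upper boundary (n = 1.0 to n = 1.38) the reflected ray undergoes a half-wave phase shift.
Ray reflecting at the bottom interface goes from n = 1.38 toward n = 1.49: a half-wave phase shift.
Net: no relative phase inversion (both shifts match).
For weak reflection here: 2 n t = (m + ½) λ.
The third-smallest nonzero thickness corresponds to m = 2: t = (m + ½) λ / (2 n) = 2.50 × 499 / (2 × 1.38) = 452 nm.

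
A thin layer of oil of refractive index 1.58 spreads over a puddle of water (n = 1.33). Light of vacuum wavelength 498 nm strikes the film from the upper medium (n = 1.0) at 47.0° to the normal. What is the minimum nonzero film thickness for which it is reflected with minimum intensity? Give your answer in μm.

Top surface (1.0 → 1.58): reflection off a higher-index medium gives a half-wave phase shift.
Ray reflecting at the bottom interface goes from n = 1.58 toward n = 1.33: no phase shift.
The two reflections differ by half a wavelength.
So the condition for destructive reflection is 2 n t cos θ_r = m λ.
Snell's law: 1.0 sin 47.0° = 1.58 sin θ_r → sin θ_r = 0.463, cos θ_r = 0.886.
Minimum nonzero at m = 1: t = λ / (2 n cos θ_r) = 498 / (2 × 1.58 × 0.886) = 178 nm.

0.178 μm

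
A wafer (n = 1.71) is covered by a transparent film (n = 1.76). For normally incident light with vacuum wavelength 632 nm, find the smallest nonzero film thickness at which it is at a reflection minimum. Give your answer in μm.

0.180 μm

Ray reflecting at the top interface goes from n = 1.0 toward n = 1.76: a half-wave phase shift.
At the lower boundary (n = 1.76 to n = 1.71) the reflected ray undergoes no phase shift.
Net: one phase inversion between the two reflected rays.
So the condition for destructive reflection is 2 n t = m λ.
Minimum nonzero at m = 1: t = λ / (2 n) = 632 / (2 × 1.76) = 180 nm.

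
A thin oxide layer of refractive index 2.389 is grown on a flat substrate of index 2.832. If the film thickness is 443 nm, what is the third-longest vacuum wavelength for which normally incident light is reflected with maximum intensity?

At the upper boundary (n = 1.0 to n = 2.389) the reflected ray undergoes a half-wave phase shift.
At the lower boundary (n = 2.389 to n = 2.832) the reflected ray undergoes a half-wave phase shift.
Zero or two π shifts → no net half-wave offset.
With no net inversion, constructive interference in reflection requires 2 n t = m λ.
λ = 2 n t / m. The third-longest wavelength is m = 3: λ = 2 × 2.389 × 443 / 3.00 = 706 nm.

706 nm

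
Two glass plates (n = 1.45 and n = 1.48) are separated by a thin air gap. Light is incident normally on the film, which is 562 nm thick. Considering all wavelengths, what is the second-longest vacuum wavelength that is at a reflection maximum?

At the upper boundary (n = 1.45 to n = 1.0) the reflected ray undergoes no phase shift.
At the lower boundary (n = 1.0 to n = 1.48) the reflected ray undergoes a half-wave phase shift.
Net: one phase inversion between the two reflected rays.
With one net inversion, constructive interference in reflection requires 2 n t = (m + ½) λ.
λ = 2 n t / (m + ½). The second-longest wavelength is m = 1: λ = 2 × 1.0 × 562 / 1.50 = 749 nm.

749 nm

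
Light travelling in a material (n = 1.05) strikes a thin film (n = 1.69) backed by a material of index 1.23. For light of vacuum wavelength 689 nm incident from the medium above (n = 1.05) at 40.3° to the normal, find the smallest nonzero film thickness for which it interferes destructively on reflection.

Top surface (1.05 → 1.69): reflection off a higher-index medium gives a half-wave phase shift.
Ray reflecting at the bottom interface goes from n = 1.69 toward n = 1.23: no phase shift.
Net: one phase inversion between the two reflected rays.
With one net inversion, destructive interference in reflection requires 2 n t cos θ_r = m λ.
Snell's law: 1.05 sin 40.3° = 1.69 sin θ_r → sin θ_r = 0.402, cos θ_r = 0.916.
Minimum nonzero at m = 1: t = λ / (2 n cos θ_r) = 689 / (2 × 1.69 × 0.916) = 223 nm.

223 nm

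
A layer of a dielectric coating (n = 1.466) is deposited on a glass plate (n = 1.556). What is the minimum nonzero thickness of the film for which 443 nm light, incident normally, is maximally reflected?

151 nm

Ray reflecting at the top interface goes from n = 1.0 toward n = 1.466: a half-wave phase shift.
At the lower boundary (n = 1.466 to n = 1.556) the reflected ray undergoes a half-wave phase shift.
Net: no relative phase inversion (both shifts match).
So the condition for constructive reflection is 2 n t = m λ.
Minimum nonzero at m = 1: t = λ / (2 n) = 443 / (2 × 1.466) = 151 nm.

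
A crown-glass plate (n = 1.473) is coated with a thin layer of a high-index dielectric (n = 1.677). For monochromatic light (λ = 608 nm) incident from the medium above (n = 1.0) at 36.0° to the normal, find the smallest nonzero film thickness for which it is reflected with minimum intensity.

194 nm

Top surface (1.0 → 1.677): reflection off a higher-index medium gives a half-wave phase shift.
Ray reflecting at the bottom interface goes from n = 1.677 toward n = 1.473: no phase shift.
Net: one phase inversion between the two reflected rays.
For weak reflection here: 2 n t cos θ_r = m λ.
Snell's law: 1.0 sin 36.0° = 1.677 sin θ_r → sin θ_r = 0.350, cos θ_r = 0.937.
Minimum nonzero at m = 1: t = λ / (2 n cos θ_r) = 608 / (2 × 1.677 × 0.937) = 194 nm.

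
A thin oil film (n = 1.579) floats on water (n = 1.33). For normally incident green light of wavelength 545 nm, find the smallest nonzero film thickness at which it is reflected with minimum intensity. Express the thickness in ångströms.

1726 Å

Top surface (1.0 → 1.579): reflection off a higher-index medium gives a half-wave phase shift.
At the lower boundary (n = 1.579 to n = 1.33) the reflected ray undergoes no phase shift.
Net: one phase inversion between the two reflected rays.
So the condition for destructive reflection is 2 n t = m λ.
Minimum nonzero at m = 1: t = λ / (2 n) = 545 / (2 × 1.579) = 173 nm.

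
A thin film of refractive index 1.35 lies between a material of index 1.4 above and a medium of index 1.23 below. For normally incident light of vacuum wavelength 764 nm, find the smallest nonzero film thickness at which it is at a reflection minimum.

Ray reflecting at the top interface goes from n = 1.4 toward n = 1.35: no phase shift.
At the lower boundary (n = 1.35 to n = 1.23) the reflected ray undergoes no phase shift.
Net: no relative phase inversion (both shifts match).
So the condition for destructive reflection is 2 n t = (m + ½) λ.
Minimum at m = 0: t = λ / (4 n) = 764 / (4 × 1.35) = 141 nm.

141 nm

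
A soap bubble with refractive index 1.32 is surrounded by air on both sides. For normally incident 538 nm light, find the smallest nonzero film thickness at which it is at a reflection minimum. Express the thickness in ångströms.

2038 Å

Ray reflecting at the top interface goes from n = 1.0 toward n = 1.32: a half-wave phase shift.
At the lower boundary (n = 1.32 to n = 1.0) the reflected ray undergoes no phase shift.
The two reflections differ by half a wavelength.
With one net inversion, destructive interference in reflection requires 2 n t = m λ.
Minimum nonzero at m = 1: t = λ / (2 n) = 538 / (2 × 1.32) = 204 nm.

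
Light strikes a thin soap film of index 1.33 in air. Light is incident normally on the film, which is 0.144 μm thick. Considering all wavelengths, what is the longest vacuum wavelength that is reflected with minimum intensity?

Top surface (1.0 → 1.33): reflection off a higher-index medium gives a half-wave phase shift.
Ray reflecting at the bottom interface goes from n = 1.33 toward n = 1.0: no phase shift.
Exactly one π shift → a net half-wave offset.
So the condition for destructive reflection is 2 n t = m λ.
λ = 2 n t / m. The longest wavelength is m = 1: λ = 2 × 1.33 × 144 / 1.00 = 383 nm.

383 nm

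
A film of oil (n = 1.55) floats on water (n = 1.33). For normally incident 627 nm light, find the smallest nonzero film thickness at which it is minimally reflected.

Ray reflecting at the top interface goes from n = 1.0 toward n = 1.55: a half-wave phase shift.
At the lower boundary (n = 1.55 to n = 1.33) the reflected ray undergoes no phase shift.
Net: one phase inversion between the two reflected rays.
So the condition for destructive reflection is 2 n t = m λ.
Minimum nonzero at m = 1: t = λ / (2 n) = 627 / (2 × 1.55) = 202 nm.

202 nm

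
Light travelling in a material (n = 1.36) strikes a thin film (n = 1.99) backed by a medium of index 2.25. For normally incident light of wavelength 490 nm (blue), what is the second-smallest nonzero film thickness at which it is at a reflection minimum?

185 nm

At the upper boundary (n = 1.36 to n = 1.99) the reflected ray undergoes a half-wave phase shift.
Bottom surface (1.99 → 2.25): reflection off a higher-index medium gives a half-wave phase shift.
Net: no relative phase inversion (both shifts match).
For minimum reflection here: 2 n t = (m + ½) λ.
The second-smallest nonzero thickness corresponds to m = 1: t = (m + ½) λ / (2 n) = 1.50 × 490 / (2 × 1.99) = 185 nm.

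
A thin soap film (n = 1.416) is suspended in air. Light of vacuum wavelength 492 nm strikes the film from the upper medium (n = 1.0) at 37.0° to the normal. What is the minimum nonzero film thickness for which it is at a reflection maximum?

At the upper boundary (n = 1.0 to n = 1.416) the reflected ray undergoes a half-wave phase shift.
At the lower boundary (n = 1.416 to n = 1.0) the reflected ray undergoes no phase shift.
Exactly one π shift → a net half-wave offset.
With one net inversion, constructive interference in reflection requires 2 n t cos θ_r = (m + ½) λ.
Snell's law: 1.0 sin 37.0° = 1.416 sin θ_r → sin θ_r = 0.425, cos θ_r = 0.905.
Minimum at m = 0: t = λ / (4 n cos θ_r) = 492 / (4 × 1.416 × 0.905) = 96.0 nm.

96.0 nm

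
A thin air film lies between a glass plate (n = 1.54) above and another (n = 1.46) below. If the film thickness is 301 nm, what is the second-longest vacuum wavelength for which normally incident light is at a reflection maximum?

Ray reflecting at the top interface goes from n = 1.54 toward n = 1.0: no phase shift.
At the lower boundary (n = 1.0 to n = 1.46) the reflected ray undergoes a half-wave phase shift.
The two reflections differ by half a wavelength.
So the condition for constructive reflection is 2 n t = (m + ½) λ.
λ = 2 n t / (m + ½). The second-longest wavelength is m = 1: λ = 2 × 1.0 × 301 / 1.50 = 401 nm.

401 nm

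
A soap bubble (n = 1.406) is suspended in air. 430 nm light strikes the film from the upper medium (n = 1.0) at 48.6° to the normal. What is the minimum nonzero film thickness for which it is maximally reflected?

90.4 nm

Ray reflecting at the top interface goes from n = 1.0 toward n = 1.406: a half-wave phase shift.
Ray reflecting at the bottom interface goes from n = 1.406 toward n = 1.0: no phase shift.
Exactly one π shift → a net half-wave offset.
For bright reflection here: 2 n t cos θ_r = (m + ½) λ.
Snell's law: 1.0 sin 48.6° = 1.406 sin θ_r → sin θ_r = 0.534, cos θ_r = 0.846.
Minimum at m = 0: t = λ / (4 n cos θ_r) = 430 / (4 × 1.406 × 0.846) = 90.4 nm.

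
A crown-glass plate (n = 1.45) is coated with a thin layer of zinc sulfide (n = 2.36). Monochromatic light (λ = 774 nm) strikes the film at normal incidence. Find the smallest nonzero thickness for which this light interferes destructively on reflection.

164 nm

Top surface (1.0 → 2.36): reflection off a higher-index medium gives a half-wave phase shift.
Ray reflecting at the bottom interface goes from n = 2.36 toward n = 1.45: no phase shift.
The two reflections differ by half a wavelength.
For minimum reflection here: 2 n t = m λ.
The smallest nonzero thickness corresponds to m = 1: t = m λ / (2 n) = 1.00 × 774 / (2 × 2.36) = 164 nm.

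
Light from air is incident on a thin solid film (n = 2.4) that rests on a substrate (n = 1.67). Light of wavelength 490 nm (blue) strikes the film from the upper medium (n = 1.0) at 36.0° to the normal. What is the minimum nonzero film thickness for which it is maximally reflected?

Top surface (1.0 → 2.4): reflection off a higher-index medium gives a half-wave phase shift.
At the lower boundary (n = 2.4 to n = 1.67) the reflected ray undergoes no phase shift.
The two reflections differ by half a wavelength.
So the condition for constructive reflection is 2 n t cos θ_r = (m + ½) λ.
Snell's law: 1.0 sin 36.0° = 2.4 sin θ_r → sin θ_r = 0.245, cos θ_r = 0.970.
Minimum at m = 0: t = λ / (4 n cos θ_r) = 490 / (4 × 2.4 × 0.970) = 52.6 nm.

52.6 nm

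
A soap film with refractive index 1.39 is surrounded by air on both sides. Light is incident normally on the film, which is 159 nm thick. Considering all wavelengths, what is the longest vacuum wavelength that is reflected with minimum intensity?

442 nm

At the upper boundary (n = 1.0 to n = 1.39) the reflected ray undergoes a half-wave phase shift.
At the lower boundary (n = 1.39 to n = 1.0) the reflected ray undergoes no phase shift.
The two reflections differ by half a wavelength.
For weak reflection here: 2 n t = m λ.
λ = 2 n t / m. The longest wavelength is m = 1: λ = 2 × 1.39 × 159 / 1.00 = 442 nm.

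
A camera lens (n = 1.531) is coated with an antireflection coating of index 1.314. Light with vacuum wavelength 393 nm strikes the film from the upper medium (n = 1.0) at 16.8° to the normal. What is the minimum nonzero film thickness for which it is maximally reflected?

Top surface (1.0 → 1.314): reflection off a higher-index medium gives a half-wave phase shift.
Bottom surface (1.314 → 1.531): reflection off a higher-index medium gives a half-wave phase shift.
Net: no relative phase inversion (both shifts match).
For bright reflection here: 2 n t cos θ_r = m λ.
Snell's law: 1.0 sin 16.8° = 1.314 sin θ_r → sin θ_r = 0.220, cos θ_r = 0.976.
Minimum nonzero at m = 1: t = λ / (2 n cos θ_r) = 393 / (2 × 1.314 × 0.976) = 153 nm.

153 nm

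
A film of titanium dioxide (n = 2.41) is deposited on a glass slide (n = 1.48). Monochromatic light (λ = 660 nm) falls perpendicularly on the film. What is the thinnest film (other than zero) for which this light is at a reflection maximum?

Top surface (1.0 → 2.41): reflection off a higher-index medium gives a half-wave phase shift.
Bottom surface (2.41 → 1.48): reflection off a lower-index medium gives no phase shift.
The two reflections differ by half a wavelength.
For strong reflection here: 2 n t = (m + ½) λ.
Minimum at m = 0: t = λ / (4 n) = 660 / (4 × 2.41) = 68.5 nm.

68.5 nm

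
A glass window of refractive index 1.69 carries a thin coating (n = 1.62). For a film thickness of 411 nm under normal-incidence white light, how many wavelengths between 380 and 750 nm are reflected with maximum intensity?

2

Top surface (1.0 → 1.62): reflection off a higher-index medium gives a half-wave phase shift.
At the lower boundary (n = 1.62 to n = 1.69) the reflected ray undergoes a half-wave phase shift.
The two reflections carry the same phase change, so no net offset.
With no net inversion, constructive interference in reflection requires 2 n t = m λ.
λ = 2 n t / m = 1332 / m nm.
m=1: 1332 nm (IR); m=2: 666 nm (visible); m=3: 444 nm (visible); m=4: 333 nm (UV).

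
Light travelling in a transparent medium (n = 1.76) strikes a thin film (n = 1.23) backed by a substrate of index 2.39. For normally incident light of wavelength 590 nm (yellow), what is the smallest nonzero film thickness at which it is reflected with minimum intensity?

240 nm

Ray reflecting at the top interface goes from n = 1.76 toward n = 1.23: no phase shift.
Bottom surface (1.23 → 2.39): reflection off a higher-index medium gives a half-wave phase shift.
Net: one phase inversion between the two reflected rays.
With one net inversion, destructive interference in reflection requires 2 n t = m λ.
The smallest nonzero thickness corresponds to m = 1: t = m λ / (2 n) = 1.00 × 590 / (2 × 1.23) = 240 nm.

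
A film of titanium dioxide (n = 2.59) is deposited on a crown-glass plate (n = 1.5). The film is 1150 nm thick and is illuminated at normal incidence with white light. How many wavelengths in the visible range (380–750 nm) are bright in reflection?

8

At the upper boundary (n = 1.0 to n = 2.59) the reflected ray undergoes a half-wave phase shift.
Bottom surface (2.59 → 1.5): reflection off a lower-index medium gives no phase shift.
Exactly one π shift → a net half-wave offset.
With one net inversion, constructive interference in reflection requires 2 n t = (m + ½) λ.
λ = 2 n t / (m + ½) = 5957 / (m + ½) nm.
m=7: 794 nm (IR); m=8: 701 nm (visible); m=9: 627 nm (visible); m=10: 567 nm (visible); m=11: 518 nm (visible); m=12: 477 nm (visible); m=13: 441 nm (visible); m=14: 411 nm (visible); m=15: 384 nm (visible); m=16: 361 nm (UV).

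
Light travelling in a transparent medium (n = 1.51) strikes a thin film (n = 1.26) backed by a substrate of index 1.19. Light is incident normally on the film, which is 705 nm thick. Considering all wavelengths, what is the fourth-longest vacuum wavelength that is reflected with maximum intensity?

444 nm

Top surface (1.51 → 1.26): reflection off a lower-index medium gives no phase shift.
Ray reflecting at the bottom interface goes from n = 1.26 toward n = 1.19: no phase shift.
Net: no relative phase inversion (both shifts match).
So the condition for constructive reflection is 2 n t = m λ.
λ = 2 n t / m. The fourth-longest wavelength is m = 4: λ = 2 × 1.26 × 705 / 4.00 = 444 nm.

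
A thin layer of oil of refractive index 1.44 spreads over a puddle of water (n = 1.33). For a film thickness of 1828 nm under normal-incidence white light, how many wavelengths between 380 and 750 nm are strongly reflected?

At the upper boundary (n = 1.0 to n = 1.44) the reflected ray undergoes a half-wave phase shift.
Ray reflecting at the bottom interface goes from n = 1.44 toward n = 1.33: no phase shift.
Exactly one π shift → a net half-wave offset.
For strong reflection here: 2 n t = (m + ½) λ.
λ = 2 n t / (m + ½) = 5265 / (m + ½) nm.
m=6: 810 nm (IR); m=7: 702 nm (visible); m=8: 619 nm (visible); m=9: 554 nm (visible); m=10: 501 nm (visible); m=11: 458 nm (visible); m=12: 421 nm (visible); m=13: 390 nm (visible); m=14: 363 nm (UV).

7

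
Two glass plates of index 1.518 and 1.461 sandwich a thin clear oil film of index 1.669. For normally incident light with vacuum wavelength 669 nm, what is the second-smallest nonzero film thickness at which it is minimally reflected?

401 nm

At the upper boundary (n = 1.518 to n = 1.669) the reflected ray undergoes a half-wave phase shift.
At the lower boundary (n = 1.669 to n = 1.461) the reflected ray undergoes no phase shift.
Exactly one π shift → a net half-wave offset.
So the condition for destructive reflection is 2 n t = m λ.
The second-smallest nonzero thickness corresponds to m = 2: t = m λ / (2 n) = 2.00 × 669 / (2 × 1.669) = 401 nm.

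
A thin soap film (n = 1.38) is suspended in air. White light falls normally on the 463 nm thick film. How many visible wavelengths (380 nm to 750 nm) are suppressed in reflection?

At the upper boundary (n = 1.0 to n = 1.38) the reflected ray undergoes a half-wave phase shift.
At the lower boundary (n = 1.38 to n = 1.0) the reflected ray undergoes no phase shift.
Exactly one π shift → a net half-wave offset.
With one net inversion, destructive interference in reflection requires 2 n t = m λ.
λ = 2 n t / m = 1278 / m nm.
m=1: 1278 nm (IR); m=2: 639 nm (visible); m=3: 426 nm (visible); m=4: 319 nm (UV).

2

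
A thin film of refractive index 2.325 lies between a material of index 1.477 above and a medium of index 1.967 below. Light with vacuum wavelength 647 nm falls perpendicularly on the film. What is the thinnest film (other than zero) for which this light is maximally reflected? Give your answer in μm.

0.0696 μm

Top surface (1.477 → 2.325): reflection off a higher-index medium gives a half-wave phase shift.
Ray reflecting at the bottom interface goes from n = 2.325 toward n = 1.967: no phase shift.
Exactly one π shift → a net half-wave offset.
So the condition for constructive reflection is 2 n t = (m + ½) λ.
Minimum at m = 0: t = λ / (4 n) = 647 / (4 × 2.325) = 69.6 nm.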